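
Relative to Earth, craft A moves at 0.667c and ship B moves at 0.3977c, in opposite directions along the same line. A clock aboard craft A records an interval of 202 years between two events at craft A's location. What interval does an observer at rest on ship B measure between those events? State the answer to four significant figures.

Transform craft A's velocity into ship B's frame: (0.667 + 0.3977)/(1 + 0.667·0.3977) = 1.0647/1.2652659, so the relative speed is 0.84148c.
At |u| = 0.84148c, γ = (1 − 0.708089)^(−1/2) = 1.8509.
The clock on craft A records proper time, so ship B measures Δt = γΔτ = 1.8509 × 202 = 373.9 years.

373.9 years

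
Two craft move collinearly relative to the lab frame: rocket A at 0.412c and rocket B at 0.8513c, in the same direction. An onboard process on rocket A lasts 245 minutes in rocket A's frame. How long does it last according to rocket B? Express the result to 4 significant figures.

Speed of rocket A in rocket B's frame: u = (v_A − v_B)/(1 − v_A v_B/c²) = (0.412 − 0.8513)/(1 − 0.412×0.8513) = −0.4393/0.6492644 = −0.67661; |u| = 0.67661c.
γ for this relative speed: γ = 1/√(1 − 0.457801) = 1.3581.
The clock on rocket A records proper time, so rocket B measures Δt = γΔτ = 1.3581 × 245 = 332.7 minutes.

332.7 minutes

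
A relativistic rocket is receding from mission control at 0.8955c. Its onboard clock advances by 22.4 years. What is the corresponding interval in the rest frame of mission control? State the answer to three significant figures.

Lorentz factor: γ = (1 − 0.80192025)^(−1/2) = 2.2469.
The onboard clock measures proper time, so the interval in the rest frame of mission control is dilated: Δt = γ·Δτ = 2.2469 × 22.4 years = 50.3 years.

50.3 years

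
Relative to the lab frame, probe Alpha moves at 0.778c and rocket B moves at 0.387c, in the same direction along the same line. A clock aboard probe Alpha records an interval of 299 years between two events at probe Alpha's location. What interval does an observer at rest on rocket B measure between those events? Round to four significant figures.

360.7 years

Speed of probe Alpha in rocket B's frame: u = (v_A − v_B)/(1 − v_A v_B/c²) = (0.778 − 0.387)/(1 − 0.778×0.387) = 0.391/0.698914 = 0.55944; |u| = 0.55944c.
At |u| = 0.55944c, γ = (1 − 0.312973)^(−1/2) = 1.2065.
Probe Alpha's interval is proper; time dilation gives Δt_B = γΔτ = 1.2065 × 299 years = 360.7 years.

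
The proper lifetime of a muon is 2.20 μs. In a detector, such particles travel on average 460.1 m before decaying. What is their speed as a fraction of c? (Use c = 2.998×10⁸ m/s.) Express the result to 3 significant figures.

0.572c

Let x = d/(cτ) = 460.1 m / (2.998×10⁸ m/s × 2.200×10^-6 s) = 0.69759. Since d = βγcτ, x = βγ = β/√(1−β²).
Solving: β² = x²/(1+x²) = 0.486632/1.486632 = 0.327339, so β = 0.572.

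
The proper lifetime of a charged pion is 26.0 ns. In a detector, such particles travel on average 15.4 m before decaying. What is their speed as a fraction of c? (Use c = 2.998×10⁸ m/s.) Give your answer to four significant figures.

0.8922c

d = βγcτ ⇒ βγ = d/(cτ) = 15.40 m / (7.7948 m) = 1.9757.
β = (βγ)/√(1+(βγ)²) = 1.9757/√4.90339 = 0.8922.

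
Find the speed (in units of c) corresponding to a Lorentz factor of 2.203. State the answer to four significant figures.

0.8910c

β = √(1 − 1/γ²) = √(1 − 1/4.853209) = √0.793951 = 0.8910.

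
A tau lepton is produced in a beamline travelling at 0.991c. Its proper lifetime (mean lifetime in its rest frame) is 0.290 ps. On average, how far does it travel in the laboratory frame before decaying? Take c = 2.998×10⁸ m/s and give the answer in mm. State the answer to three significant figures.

0.644 mm

β² = 0.982081, so γ = 1/√0.017919 = 7.4704.
Lab-frame lifetime: Δt = γτ = 7.4704 × 0.290 ps = 2.1664 ps.
Distance: d = vΔt = 0.991 × 2.998×10⁸ m/s × 2.1664×10^-12 s = 6.44×10^-4 m = 0.644 mm.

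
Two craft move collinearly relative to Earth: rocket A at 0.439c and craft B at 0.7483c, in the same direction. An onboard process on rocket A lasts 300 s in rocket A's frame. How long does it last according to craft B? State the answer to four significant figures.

338.0 s

The velocity of rocket A relative to craft B is (0.439 − 0.7483)c / (1 − 0.439×0.7483) = −0.46061c; relative speed 0.46061c.
γ for this relative speed: γ = 1/√(1 − 0.212162) = 1.1266.
The clock on rocket A records proper time, so craft B measures Δt = γΔτ = 1.1266 × 300 = 338.0 s.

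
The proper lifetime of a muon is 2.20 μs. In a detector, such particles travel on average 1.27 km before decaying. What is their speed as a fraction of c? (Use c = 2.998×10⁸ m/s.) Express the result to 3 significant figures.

0.887c

Lab distance = (lab lifetime)·v = γτ·βc, so βγ = d/(cτ) = 1270/(2.998×10⁸ × 2.200×10^-6) = 1.9255.
With βγ = 1.9255: γ² = 1 + (βγ)² = 4.70755, and β = (βγ)/γ = 1.9255/2.16969 = 0.887.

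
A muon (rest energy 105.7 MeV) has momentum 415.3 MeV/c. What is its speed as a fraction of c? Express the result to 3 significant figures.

pc/(mc²) = 415.3/105.7 = 3.929 = βγ = β/√(1−β²).
So β² = x²/(1 + x²) with x = 3.929: x² = 15.437, β² = 15.437/16.437 = 0.939162, β = 0.969.

0.969c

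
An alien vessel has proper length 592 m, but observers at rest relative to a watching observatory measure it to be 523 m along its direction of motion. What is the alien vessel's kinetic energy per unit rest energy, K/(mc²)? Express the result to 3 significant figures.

γ = L₀/L = 592/523 = 1.13193.
K/(mc²) = γ − 1 = 1.13193 − 1 = 0.132.

0.132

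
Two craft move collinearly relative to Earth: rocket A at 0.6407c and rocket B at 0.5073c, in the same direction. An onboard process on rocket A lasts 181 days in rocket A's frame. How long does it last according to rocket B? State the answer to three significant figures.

185 days

The velocity of rocket A relative to rocket B is (0.6407 − 0.5073)c / (1 − 0.6407×0.5073) = 0.19764c; relative speed 0.19764c.
γ for this relative speed: γ = 1/√(1 − 0.0390616) = 1.0201.
Rocket A's interval is proper; time dilation gives Δt_B = γΔτ = 1.0201 × 181 days = 185 days.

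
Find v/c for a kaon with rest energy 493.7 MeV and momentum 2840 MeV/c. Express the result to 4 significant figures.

pc/(mc²) = 2840/493.7 = 5.7525 = βγ = β/√(1−β²).
So β² = x²/(1 + x²) with x = 5.7525: x² = 33.0913, β² = 33.0913/34.0913 = 0.970667, β = 0.9852.

0.9852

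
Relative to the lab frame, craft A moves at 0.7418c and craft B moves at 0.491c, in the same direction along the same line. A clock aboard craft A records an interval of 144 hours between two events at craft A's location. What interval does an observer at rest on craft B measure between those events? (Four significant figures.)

156.7 hours

Transform craft A's velocity into craft B's frame: (0.7418 − 0.491)/(1 − 0.7418·0.491) = 0.2508/0.6357762, so the relative speed is 0.39448c.
γ for this relative speed: γ = 1/√(1 − 0.155614) = 1.0883.
Craft A's interval is proper; time dilation gives Δt_B = γΔτ = 1.0883 × 144 hours = 156.7 hours.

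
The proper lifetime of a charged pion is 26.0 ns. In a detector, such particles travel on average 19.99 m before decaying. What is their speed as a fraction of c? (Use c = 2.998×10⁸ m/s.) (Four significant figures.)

0.9317c

d = βγcτ ⇒ βγ = d/(cτ) = 19.99 m / (7.7948 m) = 2.5645.
β = (βγ)/√(1+(βγ)²) = 2.5645/√7.57666 = 0.9317.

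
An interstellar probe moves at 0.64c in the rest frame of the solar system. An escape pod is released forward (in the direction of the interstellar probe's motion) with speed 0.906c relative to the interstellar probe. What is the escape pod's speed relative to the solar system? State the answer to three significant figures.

Relativistic velocity addition: u = (u' + v)/(1 + u'v/c²), with u' = 0.906c and v = 0.64c.
Numerator: 0.906 + 0.64 = 1.546. Denominator: 1 + (0.906)(0.64) = 1.57984.
u = 1.546/1.57984 = 0.97858, so the speed is 0.979c.

0.979c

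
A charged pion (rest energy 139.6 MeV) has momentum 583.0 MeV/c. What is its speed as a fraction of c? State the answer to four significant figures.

pc/(mc²) = 583.0/139.6 = 4.1762 = βγ = β/√(1−β²).
So β² = x²/(1 + x²) with x = 4.1762: x² = 17.4406, β² = 17.4406/18.4406 = 0.945772, β = 0.9725.

0.9725c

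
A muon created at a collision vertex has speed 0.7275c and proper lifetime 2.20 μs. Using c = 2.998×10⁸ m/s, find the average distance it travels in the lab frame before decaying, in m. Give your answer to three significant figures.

699 m

β² = 0.52925625, so γ = 1/√0.47074375 = 1.4575.
Lab-frame lifetime: Δt = γτ = 1.4575 × 2.20 μs = 3.2065 μs.
Distance: d = vΔt = 0.7275 × 2.998×10⁸ m/s × 3.2065×10^-6 s = 699 m.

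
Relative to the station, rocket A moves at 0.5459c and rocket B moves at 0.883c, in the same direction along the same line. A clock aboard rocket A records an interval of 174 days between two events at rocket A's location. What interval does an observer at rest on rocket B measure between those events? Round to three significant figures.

229 days

Speed of rocket A in rocket B's frame: u = (v_A − v_B)/(1 − v_A v_B/c²) = (0.5459 − 0.883)/(1 − 0.5459×0.883) = −0.3371/0.5179703 = −0.65081; |u| = 0.65081c.
γ for this relative speed: γ = 1/√(1 − 0.423554) = 1.3171.
The clock on rocket A records proper time, so rocket B measures Δt = γΔτ = 1.3171 × 174 = 229 days.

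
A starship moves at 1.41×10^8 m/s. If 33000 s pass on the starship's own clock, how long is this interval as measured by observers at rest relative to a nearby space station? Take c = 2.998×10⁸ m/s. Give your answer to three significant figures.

37400 s

β = v/c = (1.41×10^8 m/s)/(2.998×10⁸ m/s) = 0.470314.
γ = 1/√(1 − β²) = 1/√(1 − 0.2211953) = 1/√0.7788047 = 1/0.882499 = 1.1331.
The onboard clock measures proper time, so the interval in the rest frame of a nearby space station is dilated: Δt = γ·Δτ = 1.1331 × 33000 s = 37400 s.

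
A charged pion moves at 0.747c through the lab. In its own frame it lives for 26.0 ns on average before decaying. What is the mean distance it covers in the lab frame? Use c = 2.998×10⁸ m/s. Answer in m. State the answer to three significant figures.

γ = 1/√(1 − β²) = 1/√(1 − 0.558009) = 1/√0.441991 = 1/0.664824 = 1.5042.
Lab-frame lifetime: Δt = γτ = 1.5042 × 26.0 ns = 39.109 ns.
Distance: d = vΔt = 0.747 × 2.998×10⁸ m/s × 3.9109×10^-8 s = 8.76 m.

8.76 m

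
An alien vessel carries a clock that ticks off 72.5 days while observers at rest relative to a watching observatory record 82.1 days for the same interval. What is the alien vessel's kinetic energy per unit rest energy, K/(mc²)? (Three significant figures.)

0.132

γ = Δt/Δτ = 82.1/72.5 = 1.13241.
Since K = (γ−1)mc², K/(mc²) = 1.13241 − 1 = 0.132.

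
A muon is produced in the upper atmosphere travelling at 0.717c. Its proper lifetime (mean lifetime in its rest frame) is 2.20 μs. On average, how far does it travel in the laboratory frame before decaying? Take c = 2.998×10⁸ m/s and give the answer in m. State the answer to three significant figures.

Lorentz factor: γ = (1 − 0.514089)^(−1/2) = 1.4346.
Lab-frame lifetime: Δt = γτ = 1.4346 × 2.20 μs = 3.1561 μs.
Distance: d = vΔt = 0.717 × 2.998×10⁸ m/s × 3.1561×10^-6 s = 678 m.

678 m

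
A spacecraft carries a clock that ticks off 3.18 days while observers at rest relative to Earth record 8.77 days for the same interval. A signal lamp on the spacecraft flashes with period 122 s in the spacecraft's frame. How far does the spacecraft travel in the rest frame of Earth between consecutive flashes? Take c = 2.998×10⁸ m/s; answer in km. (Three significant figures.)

9.40×10^7 km

From Δt = γΔτ: γ = 8.77/3.18 = 2.75786.
β = √(1 − 1/γ²) = 0.93194. Lab-frame period = γτ = 2.75786×122 s = 336.46 s. Distance = βc × γτ = 0.93194 × 2.998×10⁸ m/s × 336.46 s = 9.4005×10^10 m = 9.40×10^7 km.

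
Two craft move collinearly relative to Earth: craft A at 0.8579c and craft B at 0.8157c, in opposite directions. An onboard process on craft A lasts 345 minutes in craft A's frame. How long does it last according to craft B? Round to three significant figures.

The velocity of craft A relative to craft B is (0.8579 + 0.8157)c / (1 + 0.8579×0.8157) = 0.98459c; relative speed 0.98459c.
γ for this relative speed: γ = 1/√(1 − 0.969417) = 5.7182.
The clock on craft A records proper time, so craft B measures Δt = γΔτ = 5.7182 × 345 = 1970 minutes.

1970 minutes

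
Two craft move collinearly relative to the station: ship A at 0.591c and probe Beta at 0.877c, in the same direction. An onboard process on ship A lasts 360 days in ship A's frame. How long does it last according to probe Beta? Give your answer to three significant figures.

Transform ship A's velocity into probe Beta's frame: (0.591 − 0.877)/(1 − 0.591·0.877) = −0.286/0.481693, so the relative speed is 0.59374c.
γ for this relative speed: γ = 1/√(1 − 0.352527) = 1.2428.
Ship A's interval is proper; time dilation gives Δt_B = γΔτ = 1.2428 × 360 days = 447 days.

447 days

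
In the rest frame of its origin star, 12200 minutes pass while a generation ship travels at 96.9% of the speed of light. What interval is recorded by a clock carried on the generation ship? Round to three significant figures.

3010 minutes

γ = 1/√(1 − β²) = 1/√(1 − 0.938961) = 1/√0.061039 = 1/0.247061 = 4.0476.
The generation ship's clock runs slow as seen from its origin star, so Δτ = Δt/γ = 12200/4.0476 = 3010 minutes.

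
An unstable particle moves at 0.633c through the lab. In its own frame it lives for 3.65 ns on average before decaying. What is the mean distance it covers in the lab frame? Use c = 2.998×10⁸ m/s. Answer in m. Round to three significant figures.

0.895 m

With β = 0.633, γ = 1/√(1 − 0.633²) = 1/√0.599311 = 1.2917.
Lab-frame lifetime: Δt = γτ = 1.2917 × 3.65 ns = 4.7147 ns.
Distance: d = vΔt = 0.633 × 2.998×10⁸ m/s × 4.7147×10^-9 s = 0.895 m.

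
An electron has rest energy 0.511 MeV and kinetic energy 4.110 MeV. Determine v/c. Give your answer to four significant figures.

K = (γ−1)mc², so γ = 1 + 4.110/0.511 = 9.0431.
Then v/c = √(1 − γ⁻²) = √(1 − 0.0122283) = √0.9877717 = 0.9939.

0.9939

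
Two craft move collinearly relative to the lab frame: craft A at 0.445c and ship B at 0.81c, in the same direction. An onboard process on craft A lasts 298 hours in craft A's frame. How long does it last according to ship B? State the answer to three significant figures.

363 hours

The velocity of craft A relative to ship B is (0.445 − 0.81)c / (1 − 0.445×0.81) = −0.57071c; relative speed 0.57071c.
At |u| = 0.57071c, γ = (1 − 0.32571)^(−1/2) = 1.2178.
Craft A's interval is proper; time dilation gives Δt_B = γΔτ = 1.2178 × 298 hours = 363 hours.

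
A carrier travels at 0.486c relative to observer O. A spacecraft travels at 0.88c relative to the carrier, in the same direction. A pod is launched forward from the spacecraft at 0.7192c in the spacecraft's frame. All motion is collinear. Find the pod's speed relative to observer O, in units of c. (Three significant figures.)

0.993c

Apply u = (u'+v)/(1+u'v) twice. Pod in the carrier frame: (0.7192+0.88)/(1+0.7192·0.88) = 1.5992/1.632896 = 0.97936c.
That velocity, transformed to the rest frame of observer O: (0.97936+0.486)/(1+0.97936·0.486) = 1.46536/1.47596896 = 0.99281c.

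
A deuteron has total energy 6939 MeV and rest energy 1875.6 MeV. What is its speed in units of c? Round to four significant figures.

γ = E/(mc²) = 6939/1875.6 = 3.6996.
β = √(1 − 1/γ²) = √(1 − 0.0730618) = √0.9269382 = 0.9628.

0.9628c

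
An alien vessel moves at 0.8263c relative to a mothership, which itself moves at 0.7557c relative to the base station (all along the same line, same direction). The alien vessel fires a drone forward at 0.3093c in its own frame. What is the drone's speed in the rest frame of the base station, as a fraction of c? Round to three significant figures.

0.986c

First combine the drone and alien vessel (S''→S'): u₁ = (0.3093 + 0.8263)/(1 + 0.3093×0.8263) = 1.1356/1.25557459 = 0.90445.
Then combine with the mothership (S'→S): u = (0.90445 + 0.7557)/(1 + 0.90445×0.7557) = 1.66015/1.683492865 = 0.98613.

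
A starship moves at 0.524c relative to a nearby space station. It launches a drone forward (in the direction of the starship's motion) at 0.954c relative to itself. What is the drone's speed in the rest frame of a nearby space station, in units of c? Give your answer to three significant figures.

Relativistic velocity addition: u = (u' + v)/(1 + u'v/c²), with u' = 0.954c and v = 0.524c.
Numerator: 0.954 + 0.524 = 1.478. Denominator: 1 + (0.954)(0.524) = 1.499896.
u = 1.478/1.499896 = 0.9854, so the speed is 0.985c.

0.985c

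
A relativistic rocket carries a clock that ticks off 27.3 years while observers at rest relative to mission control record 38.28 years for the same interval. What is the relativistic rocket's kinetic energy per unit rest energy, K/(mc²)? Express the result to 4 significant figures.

γ = Δt/Δτ = 38.28/27.3 = 1.4022.
Since K = (γ−1)mc², K/(mc²) = 1.4022 − 1 = 0.4022.

0.4022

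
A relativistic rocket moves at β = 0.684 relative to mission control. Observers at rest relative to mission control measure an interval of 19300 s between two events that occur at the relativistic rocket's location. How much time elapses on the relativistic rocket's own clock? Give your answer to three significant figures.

14100 s

γ = 1/√(1 − β²) = 1/√(1 − 0.467856) = 1/√0.532144 = 1/0.729482 = 1.3708.
The relativistic rocket's clock runs slow as seen from mission control, so Δτ = Δt/γ = 19300/1.3708 = 14100 s.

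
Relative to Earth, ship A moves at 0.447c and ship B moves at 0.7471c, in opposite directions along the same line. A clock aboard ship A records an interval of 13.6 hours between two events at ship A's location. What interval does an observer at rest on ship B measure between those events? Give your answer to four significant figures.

30.51 hours

Transform ship A's velocity into ship B's frame: (0.447 + 0.7471)/(1 + 0.447·0.7471) = 1.1941/1.3339537, so the relative speed is 0.89516c.
γ for this relative speed: γ = 1/√(1 − 0.801311) = 2.2434.
Ship A's interval is proper; time dilation gives Δt_B = γΔτ = 2.2434 × 13.6 hours = 30.51 hours.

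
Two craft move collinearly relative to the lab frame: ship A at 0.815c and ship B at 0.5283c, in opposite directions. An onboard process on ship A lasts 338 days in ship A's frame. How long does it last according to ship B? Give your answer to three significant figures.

983 days

Speed of ship A in ship B's frame: u = (v_A + v_B)/(1 + v_A v_B/c²) = (0.815 + 0.5283)/(1 + 0.815×0.5283) = 1.3433/1.4305645 = 0.939; |u| = 0.939c.
γ for this relative speed: γ = 1/√(1 − 0.881721) = 2.9077.
Ship A's interval is proper; time dilation gives Δt_B = γΔτ = 2.9077 × 338 days = 983 days.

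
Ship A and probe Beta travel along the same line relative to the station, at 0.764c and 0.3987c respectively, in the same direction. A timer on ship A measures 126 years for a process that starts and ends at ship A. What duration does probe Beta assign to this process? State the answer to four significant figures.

148.1 years

Speed of ship A in probe Beta's frame: u = (v_A − v_B)/(1 − v_A v_B/c²) = (0.764 − 0.3987)/(1 − 0.764×0.3987) = 0.3653/0.6953932 = 0.52531; |u| = 0.52531c.
γ for this relative speed: γ = 1/√(1 − 0.275951) = 1.1752.
The clock on ship A records proper time, so probe Beta measures Δt = γΔτ = 1.1752 × 126 = 148.1 years.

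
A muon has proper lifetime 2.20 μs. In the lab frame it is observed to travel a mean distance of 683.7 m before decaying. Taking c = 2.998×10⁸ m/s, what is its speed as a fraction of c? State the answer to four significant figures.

0.7197c

Lab distance = (lab lifetime)·v = γτ·βc, so βγ = d/(cτ) = 683.7/(2.998×10⁸ × 2.200×10^-6) = 1.0366.
With βγ = 1.0366: γ² = 1 + (βγ)² = 2.07454, and β = (βγ)/γ = 1.0366/1.44033 = 0.7197.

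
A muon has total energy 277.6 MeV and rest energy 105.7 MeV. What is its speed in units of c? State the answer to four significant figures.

0.9247c

Total energy E = γmc² gives γ = 277.6/105.7 = 2.6263.
Hence β = √(1 − 1/γ²) = √(1 − 0.144981) = √0.855019 = 0.9247.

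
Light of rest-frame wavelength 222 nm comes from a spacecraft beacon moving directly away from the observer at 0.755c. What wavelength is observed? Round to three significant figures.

Relativistic Doppler for wavelength: λ_obs = λ_src · √((1+β)/(1−β)).
With β = 0.755: factor = √(1.755/0.245) = 2.6764.
λ_obs = 222 × 2.6764 = 594 nm.

594 nm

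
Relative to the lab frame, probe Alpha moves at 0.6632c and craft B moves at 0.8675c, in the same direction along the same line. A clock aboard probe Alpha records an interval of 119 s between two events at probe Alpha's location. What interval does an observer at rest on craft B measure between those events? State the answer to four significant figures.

135.7 s

Transform probe Alpha's velocity into craft B's frame: (0.6632 − 0.8675)/(1 − 0.6632·0.8675) = −0.2043/0.424674, so the relative speed is 0.48107c.
γ for this relative speed: γ = 1/√(1 − 0.231428) = 1.1407.
The clock on probe Alpha records proper time, so craft B measures Δt = γΔτ = 1.1407 × 119 = 135.7 s.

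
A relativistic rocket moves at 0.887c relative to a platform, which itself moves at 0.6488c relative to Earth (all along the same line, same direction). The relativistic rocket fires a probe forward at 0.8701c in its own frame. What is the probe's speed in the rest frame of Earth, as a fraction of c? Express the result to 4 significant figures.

First combine the probe and relativistic rocket (S''→S'): u₁ = (0.8701 + 0.887)/(1 + 0.8701×0.887) = 1.7571/1.7717787 = 0.99172.
Then combine with the platform (S'→S): u = (0.99172 + 0.6488)/(1 + 0.99172×0.6488) = 1.64052/1.643427936 = 0.99823.

0.9982c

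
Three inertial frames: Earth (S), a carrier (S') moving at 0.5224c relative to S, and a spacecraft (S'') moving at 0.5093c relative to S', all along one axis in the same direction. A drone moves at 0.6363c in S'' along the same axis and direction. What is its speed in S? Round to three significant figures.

0.956c

Compose velocities in two stages. Stage 1 (into S'): u₁ = (0.6363+0.5093)/(1+0.6363×0.5093) = 0.86521.
Stage 2 (into S): u = (0.86521+0.5224)/(1+0.86521×0.5224) = 0.95566, so the speed is 0.956c.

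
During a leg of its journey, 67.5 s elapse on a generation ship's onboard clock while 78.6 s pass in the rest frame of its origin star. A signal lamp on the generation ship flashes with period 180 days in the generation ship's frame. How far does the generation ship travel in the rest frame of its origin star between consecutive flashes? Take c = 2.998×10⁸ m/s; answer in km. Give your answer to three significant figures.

2.78×10^12 km

The time-dilation ratio gives γ = 78.6/67.5 = 1.16444.
β = √(1 − 1/γ²) = 0.51234. Lab-frame period = γτ = 1.16444×180 days = 209.6 days. Distance = βc × γτ = 0.51234 × 2.998×10⁸ m/s × 18109440 s = 2.7816×10^15 m = 2.78×10^12 km.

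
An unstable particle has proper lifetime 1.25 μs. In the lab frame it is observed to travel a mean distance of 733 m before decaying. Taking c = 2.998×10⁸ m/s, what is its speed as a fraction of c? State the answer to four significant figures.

0.8904c

d = βγcτ ⇒ βγ = d/(cτ) = 733.0 m / (374.75 m) = 1.956.
β = (βγ)/√(1+(βγ)²) = 1.956/√4.82594 = 0.8904.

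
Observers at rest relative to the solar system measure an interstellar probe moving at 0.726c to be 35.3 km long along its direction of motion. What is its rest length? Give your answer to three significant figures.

Lorentz factor: γ = (1 − 0.527076)^(−1/2) = 1.4541.
Proper length: L₀ = γ·L = 1.4541 × 35.3 = 51.3 km.

51.3 km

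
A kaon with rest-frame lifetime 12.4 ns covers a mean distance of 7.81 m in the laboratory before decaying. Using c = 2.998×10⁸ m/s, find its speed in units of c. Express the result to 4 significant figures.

Let x = d/(cτ) = 7.810 m / (2.998×10⁸ m/s × 1.240×10^-8 s) = 2.1009. Since d = βγcτ, x = βγ = β/√(1−β²).
Solving: β² = x²/(1+x²) = 4.41378/5.41378 = 0.815286, so β = 0.9029.

0.9029c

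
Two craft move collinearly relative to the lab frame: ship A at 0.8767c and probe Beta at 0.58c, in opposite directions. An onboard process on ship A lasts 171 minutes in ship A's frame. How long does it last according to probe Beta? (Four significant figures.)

Speed of ship A in probe Beta's frame: u = (v_A + v_B)/(1 + v_A v_B/c²) = (0.8767 + 0.58)/(1 + 0.8767×0.58) = 1.4567/1.508486 = 0.96567; |u| = 0.96567c.
At |u| = 0.96567c, γ = (1 − 0.932519)^(−1/2) = 3.8495.
The clock on ship A records proper time, so probe Beta measures Δt = γΔτ = 3.8495 × 171 = 658.3 minutes.

658.3 minutes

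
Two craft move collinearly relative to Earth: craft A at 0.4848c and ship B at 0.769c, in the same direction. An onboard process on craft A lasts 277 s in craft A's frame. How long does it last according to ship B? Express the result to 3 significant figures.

The velocity of craft A relative to ship B is (0.4848 − 0.769)c / (1 − 0.4848×0.769) = −0.45313c; relative speed 0.45313c.
At |u| = 0.45313c, γ = (1 − 0.205327)^(−1/2) = 1.1218.
Craft A's interval is proper; time dilation gives Δt_B = γΔτ = 1.1218 × 277 s = 311 s.

311 s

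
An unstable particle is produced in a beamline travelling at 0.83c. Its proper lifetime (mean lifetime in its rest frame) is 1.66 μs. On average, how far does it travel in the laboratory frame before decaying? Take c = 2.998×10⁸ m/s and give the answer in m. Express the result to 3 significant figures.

Lorentz factor: γ = (1 − 0.6889)^(−1/2) = 1.7929.
Lab-frame lifetime: Δt = γτ = 1.7929 × 1.66 μs = 2.9762 μs.
Distance: d = vΔt = 0.83 × 2.998×10⁸ m/s × 2.9762×10^-6 s = 741 m.

741 m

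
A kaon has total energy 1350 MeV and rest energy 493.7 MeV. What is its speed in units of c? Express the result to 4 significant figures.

0.9307c

Total energy E = γmc² gives γ = 1350/493.7 = 2.7345.
Hence β = √(1 − 1/γ²) = √(1 − 0.133735) = √0.866265 = 0.9307.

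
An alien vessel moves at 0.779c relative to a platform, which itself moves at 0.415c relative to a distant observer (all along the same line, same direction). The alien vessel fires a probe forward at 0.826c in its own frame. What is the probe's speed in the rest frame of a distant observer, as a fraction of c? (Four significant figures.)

0.9903c

First combine the probe and alien vessel (S''→S'): u₁ = (0.826 + 0.779)/(1 + 0.826×0.779) = 1.605/1.643454 = 0.9766.
Then combine with the platform (S'→S): u = (0.9766 + 0.415)/(1 + 0.9766×0.415) = 1.3916/1.405289 = 0.99026.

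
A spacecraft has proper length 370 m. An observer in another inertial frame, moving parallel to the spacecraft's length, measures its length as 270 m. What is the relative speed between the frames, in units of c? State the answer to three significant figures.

Length contraction gives γ = L₀/L = 370/270 = 1.3704.
β = √(1 − 1/γ²) = √0.467518 = 0.684.

0.684c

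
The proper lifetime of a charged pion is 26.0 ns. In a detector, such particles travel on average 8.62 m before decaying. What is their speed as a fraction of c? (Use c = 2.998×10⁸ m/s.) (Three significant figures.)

d = βγcτ ⇒ βγ = d/(cτ) = 8.620 m / (7.7948 m) = 1.1059.
β = (βγ)/√(1+(βγ)²) = 1.1059/√2.22301 = 0.742.

0.742c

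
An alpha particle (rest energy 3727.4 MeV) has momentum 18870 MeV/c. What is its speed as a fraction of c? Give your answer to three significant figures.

pc/(mc²) = 18870/3727.4 = 5.0625 = βγ = β/√(1−β²).
So β² = x²/(1 + x²) with x = 5.0625: x² = 25.6289, β² = 25.6289/26.6289 = 0.962447, β = 0.981.

0.981c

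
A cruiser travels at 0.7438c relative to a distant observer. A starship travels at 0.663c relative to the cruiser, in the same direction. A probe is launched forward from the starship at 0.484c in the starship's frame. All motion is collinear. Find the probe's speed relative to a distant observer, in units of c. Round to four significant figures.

0.9795c

Compose velocities in two stages. Stage 1 (into S'): u₁ = (0.484+0.663)/(1+0.484×0.663) = 0.86835.
Stage 2 (into S): u = (0.86835+0.7438)/(1+0.86835×0.7438) = 0.97951, so the speed is 0.9795c.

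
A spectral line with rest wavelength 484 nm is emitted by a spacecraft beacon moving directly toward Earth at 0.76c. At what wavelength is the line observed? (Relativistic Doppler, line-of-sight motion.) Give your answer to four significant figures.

Relativistic Doppler for wavelength: λ_obs = λ_src · √((1−β)/(1+β)).
With β = 0.76: factor = √(0.24/1.76) = 0.36927.
λ_obs = 484 × 0.36927 = 178.7 nm.

178.7 nm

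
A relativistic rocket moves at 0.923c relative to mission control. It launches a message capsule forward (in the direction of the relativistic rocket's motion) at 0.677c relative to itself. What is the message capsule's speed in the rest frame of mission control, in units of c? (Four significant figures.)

0.9847c

Relativistic velocity addition: u = (u' + v)/(1 + u'v/c²), with u' = 0.677c and v = 0.923c.
Numerator: 0.677 + 0.923 = 1.6. Denominator: 1 + (0.677)(0.923) = 1.624871.
u = 1.6/1.624871 = 0.98469, so the speed is 0.9847c.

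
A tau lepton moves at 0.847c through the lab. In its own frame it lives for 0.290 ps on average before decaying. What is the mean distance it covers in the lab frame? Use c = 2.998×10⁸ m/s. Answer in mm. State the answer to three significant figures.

Lorentz factor: γ = (1 − 0.717409)^(−1/2) = 1.8811.
Lab-frame lifetime: Δt = γτ = 1.8811 × 0.290 ps = 0.54552 ps.
Distance: d = vΔt = 0.847 × 2.998×10⁸ m/s × 5.4552×10^-13 s = 1.39×10^-4 m = 0.139 mm.

0.139 mm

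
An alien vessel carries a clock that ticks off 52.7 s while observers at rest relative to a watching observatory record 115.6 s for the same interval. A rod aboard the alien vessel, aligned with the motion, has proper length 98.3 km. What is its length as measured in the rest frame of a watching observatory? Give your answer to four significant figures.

44.81 km

γ = Δt/Δτ = 115.6/52.7 = 2.19355.
L = L₀/γ = 98.3/2.19355 = 44.81 km.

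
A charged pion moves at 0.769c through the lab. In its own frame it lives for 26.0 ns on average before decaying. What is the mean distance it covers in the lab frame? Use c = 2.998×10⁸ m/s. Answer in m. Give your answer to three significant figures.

9.38 m

With β = 0.769, γ = 1/√(1 − 0.769²) = 1/√0.408639 = 1.5643.
Lab-frame lifetime: Δt = γτ = 1.5643 × 26.0 ns = 40.672 ns.
Distance: d = vΔt = 0.769 × 2.998×10⁸ m/s × 4.0672×10^-8 s = 9.38 m.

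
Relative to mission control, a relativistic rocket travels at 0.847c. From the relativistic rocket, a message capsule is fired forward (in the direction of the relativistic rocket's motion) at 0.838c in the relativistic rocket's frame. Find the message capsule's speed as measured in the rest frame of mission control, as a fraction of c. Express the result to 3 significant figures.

0.986c

Relativistic velocity addition: u = (u' + v)/(1 + u'v/c²), with u' = 0.838c and v = 0.847c.
Numerator: 0.838 + 0.847 = 1.685. Denominator: 1 + (0.838)(0.847) = 1.709786.
u = 1.685/1.709786 = 0.9855, so the speed is 0.986c.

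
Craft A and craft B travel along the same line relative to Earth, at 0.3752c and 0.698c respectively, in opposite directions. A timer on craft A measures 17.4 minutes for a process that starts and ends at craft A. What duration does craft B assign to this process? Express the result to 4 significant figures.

33.08 minutes

Speed of craft A in craft B's frame: u = (v_A + v_B)/(1 + v_A v_B/c²) = (0.3752 + 0.698)/(1 + 0.3752×0.698) = 1.0732/1.2618896 = 0.85047; |u| = 0.85047c.
γ for this relative speed: γ = 1/√(1 − 0.723299) = 1.9011.
The clock on craft A records proper time, so craft B measures Δt = γΔτ = 1.9011 × 17.4 = 33.08 minutes.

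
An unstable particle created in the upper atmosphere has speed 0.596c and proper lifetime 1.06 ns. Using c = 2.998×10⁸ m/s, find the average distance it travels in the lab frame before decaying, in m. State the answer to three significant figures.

Lorentz factor: γ = (1 − 0.355216)^(−1/2) = 1.2454.
Lab-frame lifetime: Δt = γτ = 1.2454 × 1.06 ns = 1.3201 ns.
Distance: d = vΔt = 0.596 × 2.998×10⁸ m/s × 1.3201×10^-9 s = 0.236 m.

0.236 m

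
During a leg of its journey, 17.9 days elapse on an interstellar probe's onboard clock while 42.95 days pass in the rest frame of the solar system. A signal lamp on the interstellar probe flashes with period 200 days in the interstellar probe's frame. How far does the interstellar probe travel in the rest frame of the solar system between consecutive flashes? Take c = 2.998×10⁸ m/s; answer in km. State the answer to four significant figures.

From Δt = γΔτ: γ = 42.95/17.9 = 2.39944.
β = √(1 − 1/γ²) = 0.90901. Lab-frame period = γτ = 2.39944×200 days = 479.89 days. Distance = βc × γτ = 0.90901 × 2.998×10⁸ m/s × 41462496 s = 1.1299×10^16 m = 1.130×10^13 km.

1.130×10^13 km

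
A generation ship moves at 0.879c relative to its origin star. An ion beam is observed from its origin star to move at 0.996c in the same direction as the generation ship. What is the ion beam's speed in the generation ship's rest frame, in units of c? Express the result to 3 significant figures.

Transform to the generation ship's frame: u' = (u − v)/(1 − uv/c²).
u' = (0.996 − 0.879)/(1 − 0.996×0.879) = 0.117/0.124516 = 0.93964.
Speed in the generation ship's frame: 0.940c (in the same direction).

0.940c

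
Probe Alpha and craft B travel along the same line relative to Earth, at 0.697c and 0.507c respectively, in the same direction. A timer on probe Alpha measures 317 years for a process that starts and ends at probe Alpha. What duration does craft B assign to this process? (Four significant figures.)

331.6 years

The velocity of probe Alpha relative to craft B is (0.697 − 0.507)c / (1 − 0.697×0.507) = 0.29384c; relative speed 0.29384c.
At |u| = 0.29384c, γ = (1 − 0.0863419)^(−1/2) = 1.0462.
The clock on probe Alpha records proper time, so craft B measures Δt = γΔτ = 1.0462 × 317 = 331.6 years.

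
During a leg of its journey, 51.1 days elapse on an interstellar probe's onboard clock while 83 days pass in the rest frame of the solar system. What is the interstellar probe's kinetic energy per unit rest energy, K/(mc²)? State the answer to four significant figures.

0.6243

γ = Δt/Δτ = 83/51.1 = 1.62427.
Since K = (γ−1)mc², K/(mc²) = 1.62427 − 1 = 0.6243.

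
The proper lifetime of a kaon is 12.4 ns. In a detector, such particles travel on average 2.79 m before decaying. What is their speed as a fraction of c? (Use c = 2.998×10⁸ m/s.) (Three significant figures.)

0.600c

Lab distance = (lab lifetime)·v = γτ·βc, so βγ = d/(cτ) = 2.790/(2.998×10⁸ × 1.240×10^-8) = 0.7505.
With βγ = 0.7505: γ² = 1 + (βγ)² = 1.56325, and β = (βγ)/γ = 0.7505/1.2503 = 0.600.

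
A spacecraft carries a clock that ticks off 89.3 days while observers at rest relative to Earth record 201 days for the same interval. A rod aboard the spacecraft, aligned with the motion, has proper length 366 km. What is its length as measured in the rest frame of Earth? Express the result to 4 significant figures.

The time-dilation ratio gives γ = 201/89.3 = 2.25084.
L = L₀/γ = 366/2.25084 = 162.6 km.

162.6 km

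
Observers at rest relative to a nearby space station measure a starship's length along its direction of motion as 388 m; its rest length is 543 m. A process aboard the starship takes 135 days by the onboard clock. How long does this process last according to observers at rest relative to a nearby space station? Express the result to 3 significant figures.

189 days

Length contraction gives γ = L₀/L = 543/388 = 1.39948.
Δt = γΔτ = 1.39948 × 135 = 189 days.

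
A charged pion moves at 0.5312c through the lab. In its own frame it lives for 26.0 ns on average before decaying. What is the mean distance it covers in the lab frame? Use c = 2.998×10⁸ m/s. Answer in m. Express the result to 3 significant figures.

4.89 m

Lorentz factor: γ = (1 − 0.28217344)^(−1/2) = 1.1803.
Lab-frame lifetime: Δt = γτ = 1.1803 × 26.0 ns = 30.688 ns.
Distance: d = vΔt = 0.5312 × 2.998×10⁸ m/s × 3.0688×10^-8 s = 4.89 m.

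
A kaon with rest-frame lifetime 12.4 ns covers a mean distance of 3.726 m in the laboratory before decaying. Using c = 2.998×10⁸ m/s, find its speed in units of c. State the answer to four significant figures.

0.7079c

Lab distance = (lab lifetime)·v = γτ·βc, so βγ = d/(cτ) = 3.726/(2.998×10⁸ × 1.240×10^-8) = 1.0023.
With βγ = 1.0023: γ² = 1 + (βγ)² = 2.00461, and β = (βγ)/γ = 1.0023/1.41584 = 0.7079.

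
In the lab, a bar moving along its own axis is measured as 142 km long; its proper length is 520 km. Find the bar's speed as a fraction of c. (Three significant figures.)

0.962c

Length contraction gives γ = L₀/L = 520/142 = 3.662.
β = √(1 − 1/γ²) = √0.92543 = 0.962.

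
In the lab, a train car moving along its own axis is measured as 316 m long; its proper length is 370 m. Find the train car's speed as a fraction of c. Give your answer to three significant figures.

0.520c

Length contraction gives γ = L₀/L = 370/316 = 1.1709.
β = √(1 − 1/γ²) = √0.270609 = 0.520.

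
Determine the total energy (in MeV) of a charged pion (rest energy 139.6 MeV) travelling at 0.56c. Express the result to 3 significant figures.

With β = 0.56, γ = 1/√(1 − 0.56²) = 1/√0.6864 = 1.207.
Total energy: E = γmc² = 1.207 × 139.6 MeV = 168 MeV.

168 MeV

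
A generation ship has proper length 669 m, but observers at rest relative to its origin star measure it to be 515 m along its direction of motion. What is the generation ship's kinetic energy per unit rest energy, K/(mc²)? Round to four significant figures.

0.2990

γ = L₀/L = 669/515 = 1.29903.
K/(mc²) = γ − 1 = 1.29903 − 1 = 0.2990.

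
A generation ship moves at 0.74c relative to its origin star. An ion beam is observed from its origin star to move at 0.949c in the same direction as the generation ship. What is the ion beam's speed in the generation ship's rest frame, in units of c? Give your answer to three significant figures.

0.702c

Transform to the generation ship's frame: u' = (u − v)/(1 − uv/c²).
u' = (0.949 − 0.74)/(1 − 0.949×0.74) = 0.209/0.29774 = 0.70195.
Speed in the generation ship's frame: 0.702c (in the same direction).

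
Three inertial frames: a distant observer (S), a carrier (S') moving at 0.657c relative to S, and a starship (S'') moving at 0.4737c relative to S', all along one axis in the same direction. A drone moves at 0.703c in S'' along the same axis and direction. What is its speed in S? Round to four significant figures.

Apply u = (u'+v)/(1+u'v) twice. Drone in the carrier frame: (0.703+0.4737)/(1+0.703·0.4737) = 1.1767/1.3330111 = 0.88274c.
That velocity, transformed to the rest frame of a distant observer: (0.88274+0.657)/(1+0.88274·0.657) = 1.53974/1.57996018 = 0.97454c.

0.9745c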